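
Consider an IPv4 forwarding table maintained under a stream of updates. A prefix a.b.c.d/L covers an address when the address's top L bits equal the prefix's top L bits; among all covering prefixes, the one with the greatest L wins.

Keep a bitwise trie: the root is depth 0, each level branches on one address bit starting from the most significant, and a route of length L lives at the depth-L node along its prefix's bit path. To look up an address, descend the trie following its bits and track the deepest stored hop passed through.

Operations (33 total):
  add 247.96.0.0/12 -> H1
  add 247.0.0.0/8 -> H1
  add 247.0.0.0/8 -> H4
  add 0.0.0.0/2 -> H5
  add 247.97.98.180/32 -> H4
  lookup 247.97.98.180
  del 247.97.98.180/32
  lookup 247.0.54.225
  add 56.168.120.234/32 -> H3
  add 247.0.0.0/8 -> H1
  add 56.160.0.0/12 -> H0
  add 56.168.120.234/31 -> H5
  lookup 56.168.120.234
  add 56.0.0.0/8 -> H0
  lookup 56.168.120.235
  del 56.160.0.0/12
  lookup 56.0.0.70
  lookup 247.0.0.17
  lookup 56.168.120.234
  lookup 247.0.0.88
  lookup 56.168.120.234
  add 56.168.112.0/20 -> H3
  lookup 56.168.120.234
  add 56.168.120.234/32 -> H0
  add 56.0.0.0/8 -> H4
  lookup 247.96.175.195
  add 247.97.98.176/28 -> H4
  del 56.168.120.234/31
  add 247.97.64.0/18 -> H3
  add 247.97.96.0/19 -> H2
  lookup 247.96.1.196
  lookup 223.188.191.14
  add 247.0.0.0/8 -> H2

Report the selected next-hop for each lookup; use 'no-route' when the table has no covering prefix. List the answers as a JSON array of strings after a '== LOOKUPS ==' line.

Trace:
  + 247.96.0.0/12 (H1) depth=12
  + 247.0.0.0/8 (H1) depth=8
  + 247.0.0.0/8 (H4) depth=8
  + 0.0.0.0/2 (H5) depth=2
  + 247.97.98.180/32 (H4) depth=32
  Q 247.97.98.180: descend 11110111011000010110001010110100 ; hops seen [H4,H1,H4] ; pick H4
  del 247.97.98.180/32 (clear depth 32)
  Q 247.0.54.225: descend 111101110 ; hops seen [H4] ; pick H4
  + 56.168.120.234/32 (H3) depth=32
  + 247.0.0.0/8 (H1) depth=8
  + 56.160.0.0/12 (H0) depth=12
  + 56.168.120.234/31 (H5) depth=31
  Q 56.168.120.234: descend 00111000101010000111100011101010 ; hops seen [H5,H0,H5,H3] ; pick H3
  + 56.0.0.0/8 (H0) depth=8
  Q 56.168.120.235: descend 0011100010101000011110001110101 ; hops seen [H5,H0,H0,H5] ; pick H5
  del 56.160.0.0/12 (clear depth 12)
  Q 56.0.0.70: descend 00111000 ; hops seen [H5,H0] ; pick H0
  Q 247.0.0.17: descend 111101110 ; hops seen [H1] ; pick H1
  Q 56.168.120.234: descend 00111000101010000111100011101010 ; hops seen [H5,H0,H5,H3] ; pick H3
  Q 247.0.0.88: descend 111101110 ; hops seen [H1] ; pick H1
  Q 56.168.120.234: descend 00111000101010000111100011101010 ; hops seen [H5,H0,H5,H3] ; pick H3
  + 56.168.112.0/20 (H3) depth=20
  Q 56.168.120.234: descend 00111000101010000111100011101010 ; hops seen [H5,H0,H3,H5,H3] ; pick H3
  + 56.168.120.234/32 (H0) depth=32
  + 56.0.0.0/8 (H4) depth=8
  Q 247.96.175.195: descend 111101110110000 ; hops seen [H1,H1] ; pick H1
  + 247.97.98.176/28 (H4) depth=28
  del 56.168.120.234/31 (clear depth 31)
  + 247.97.64.0/18 (H3) depth=18
  + 247.97.96.0/19 (H2) depth=19
  Q 247.96.1.196: descend 111101110110000 ; hops seen [H1,H1] ; pick H1
  Q 223.188.191.14: descend 11 ; hops seen [∅] ; pick no-route
  + 247.0.0.0/8 (H2) depth=8

== LOOKUPS ==
["H4","H4","H3","H5","H0","H1","H3","H1","H3","H3","H1","H1","no-route"]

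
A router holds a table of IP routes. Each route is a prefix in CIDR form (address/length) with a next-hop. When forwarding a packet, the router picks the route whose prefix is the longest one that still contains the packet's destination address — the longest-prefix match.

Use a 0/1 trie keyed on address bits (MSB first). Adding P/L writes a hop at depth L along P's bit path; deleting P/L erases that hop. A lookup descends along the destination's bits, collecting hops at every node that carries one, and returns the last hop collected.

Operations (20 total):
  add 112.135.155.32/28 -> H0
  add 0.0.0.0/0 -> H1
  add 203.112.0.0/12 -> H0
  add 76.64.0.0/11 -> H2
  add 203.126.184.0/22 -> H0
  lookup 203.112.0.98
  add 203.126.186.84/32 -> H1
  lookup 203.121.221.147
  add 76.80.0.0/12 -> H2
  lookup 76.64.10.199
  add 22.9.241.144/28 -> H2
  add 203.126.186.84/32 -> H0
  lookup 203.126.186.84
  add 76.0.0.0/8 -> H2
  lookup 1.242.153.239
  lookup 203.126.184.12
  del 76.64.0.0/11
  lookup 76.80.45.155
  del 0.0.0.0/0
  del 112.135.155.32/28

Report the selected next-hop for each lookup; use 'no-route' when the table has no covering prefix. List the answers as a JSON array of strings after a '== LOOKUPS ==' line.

Trace:
  add 112.135.155.32/28 -> H0 at depth 28
  add 0.0.0.0/0 -> H1 at depth 0
  add 203.112.0.0/12 -> H0 at depth 12
  add 76.64.0.0/11 -> H2 at depth 11
  add 203.126.184.0/22 -> H0 at depth 22
  ? 203.112.0.98  path d0:H1→d1:-→d2:-→d3:-→d4:-→d5:-→d6:-→d7:-→d8:-→d9:-→d10:-→d11:-→d12:H0  best=H0
  add 203.126.186.84/32 -> H1 at depth 32
  ? 203.121.221.147  path d0:H1→d1:-→d2:-→d3:-→d4:-→d5:-→d6:-→d7:-→d8:-→d9:-→d10:-→d11:-→d12:H0→d13:-  best=H0
  add 76.80.0.0/12 -> H2 at depth 12
  ? 76.64.10.199  path d0:H1→d1:-→d2:-→d3:-→d4:-→d5:-→d6:-→d7:-→d8:-→d9:-→d10:-→d11:H2  best=H2
  add 22.9.241.144/28 -> H2 at depth 28
  add 203.126.186.84/32 -> H0 at depth 32
  ? 203.126.186.84  path d0:H1→d1:-→d2:-→d3:-→d4:-→d5:-→d6:-→d7:-→d8:-→d9:-→d10:-→d11:-→d12:H0→d13:-→d14:-→d15:-→d16:-→d17:-→d18:-→d19:-→d20:-→d21:-→d22:H0→d23:-→d24:-→d25:-→d26:-→d27:-→d28:-→d29:-→d30:-→d31:-→d32:H0  best=H0
  add 76.0.0.0/8 -> H2 at depth 8
  ? 1.242.153.239  path d0:H1→d1:-→d2:-→d3:-  best=H1
  ? 203.126.184.12  path d0:H1→d1:-→d2:-→d3:-→d4:-→d5:-→d6:-→d7:-→d8:-→d9:-→d10:-→d11:-→d12:H0→d13:-→d14:-→d15:-→d16:-→d17:-→d18:-→d19:-→d20:-→d21:-→d22:H0  best=H0
  - 76.64.0.0/11 clear@11
  ? 76.80.45.155  path d0:H1→d1:-→d2:-→d3:-→d4:-→d5:-→d6:-→d7:-→d8:H2→d9:-→d10:-→d11:-→d12:H2  best=H2
  - 0.0.0.0/0 clear@0
  - 112.135.155.32/28 clear@28

== LOOKUPS ==
["H0","H0","H2","H0","H1","H0","H2"]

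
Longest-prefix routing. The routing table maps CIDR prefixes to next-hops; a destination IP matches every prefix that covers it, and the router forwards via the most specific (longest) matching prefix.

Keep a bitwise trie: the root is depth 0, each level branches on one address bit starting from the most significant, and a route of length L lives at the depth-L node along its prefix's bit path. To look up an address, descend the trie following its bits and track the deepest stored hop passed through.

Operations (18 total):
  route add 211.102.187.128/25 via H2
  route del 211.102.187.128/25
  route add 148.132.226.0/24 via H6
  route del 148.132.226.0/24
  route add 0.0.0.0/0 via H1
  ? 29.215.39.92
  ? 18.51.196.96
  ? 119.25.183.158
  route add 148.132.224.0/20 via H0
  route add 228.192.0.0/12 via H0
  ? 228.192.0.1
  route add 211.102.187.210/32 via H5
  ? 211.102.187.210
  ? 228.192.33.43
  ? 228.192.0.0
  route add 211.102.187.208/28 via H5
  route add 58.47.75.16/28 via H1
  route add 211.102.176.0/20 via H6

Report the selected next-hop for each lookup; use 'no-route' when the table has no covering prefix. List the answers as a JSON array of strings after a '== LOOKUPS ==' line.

Apply in order:
  add 211.102.187.128/25 -> H2 at depth 25
  - 211.102.187.128/25 clear@25
  add 148.132.226.0/24 -> H6 at depth 24
  - 148.132.226.0/24 clear@24
  add 0.0.0.0/0 -> H1 at depth 0
  lookup 29.215.39.92: bits ε walk d0:H1 -> H1
  lookup 18.51.196.96: bits ε walk d0:H1 -> H1
  lookup 119.25.183.158: bits ε walk d0:H1 -> H1
  add 148.132.224.0/20 -> H0 at depth 20
  add 228.192.0.0/12 -> H0 at depth 12
  lookup 228.192.0.1: bits 111001001100 walk d0:H1→d1:-→d2:-→d3:-→d4:-→d5:-→d6:-→d7:-→d8:-→d9:-→d10:-→d11:-→d12:H0 -> H0
  add 211.102.187.210/32 -> H5 at depth 32
  lookup 211.102.187.210: bits 11010011011001101011101111010010 walk d0:H1→d1:-→d2:-→d3:-→d4:-→d5:-→d6:-→d7:-→d8:-→d9:-→d10:-→d11:-→d12:-→d13:-→d14:-→d15:-→d16:-→d17:-→d18:-→d19:-→d20:-→d21:-→d22:-→d23:-→d24:-→d25:-→d26:-→d27:-→d28:-→d29:-→d30:-→d31:-→d32:H5 -> H5
  lookup 228.192.33.43: bits 111001001100 walk d0:H1→d1:-→d2:-→d3:-→d4:-→d5:-→d6:-→d7:-→d8:-→d9:-→d10:-→d11:-→d12:H0 -> H0
  lookup 228.192.0.0: bits 111001001100 walk d0:H1→d1:-→d2:-→d3:-→d4:-→d5:-→d6:-→d7:-→d8:-→d9:-→d10:-→d11:-→d12:H0 -> H0
  add 211.102.187.208/28 -> H5 at depth 28
  add 58.47.75.16/28 -> H1 at depth 28
  add 211.102.176.0/20 -> H6 at depth 20

== LOOKUPS ==
["H1","H1","H1","H0","H5","H0","H0"]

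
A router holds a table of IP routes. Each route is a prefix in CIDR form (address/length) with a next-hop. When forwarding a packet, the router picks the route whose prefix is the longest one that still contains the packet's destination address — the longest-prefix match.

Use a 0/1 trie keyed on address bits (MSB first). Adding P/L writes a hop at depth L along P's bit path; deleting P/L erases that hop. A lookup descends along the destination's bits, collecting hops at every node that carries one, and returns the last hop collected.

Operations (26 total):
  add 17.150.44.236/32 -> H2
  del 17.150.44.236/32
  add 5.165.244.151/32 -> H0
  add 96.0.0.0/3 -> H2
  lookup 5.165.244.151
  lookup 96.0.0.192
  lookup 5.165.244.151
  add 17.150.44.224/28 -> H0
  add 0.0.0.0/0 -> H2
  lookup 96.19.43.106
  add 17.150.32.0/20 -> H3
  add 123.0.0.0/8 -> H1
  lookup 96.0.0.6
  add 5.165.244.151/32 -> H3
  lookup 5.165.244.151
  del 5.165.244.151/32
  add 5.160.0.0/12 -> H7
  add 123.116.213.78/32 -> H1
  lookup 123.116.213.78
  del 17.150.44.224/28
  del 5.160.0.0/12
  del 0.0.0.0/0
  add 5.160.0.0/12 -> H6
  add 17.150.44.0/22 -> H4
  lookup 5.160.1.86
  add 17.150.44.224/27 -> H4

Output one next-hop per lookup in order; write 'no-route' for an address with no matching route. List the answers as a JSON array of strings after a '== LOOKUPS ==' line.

Trace:
  + 17.150.44.236/32 (H2) depth=32
  del 17.150.44.236/32 (clear depth 32)
  + 5.165.244.151/32 (H0) depth=32
  + 96.0.0.0/3 (H2) depth=3
  ? 5.165.244.151  path d0:-→d1:-→d2:-→d3:-→d4:-→d5:-→d6:-→d7:-→d8:-→d9:-→d10:-→d11:-→d12:-→d13:-→d14:-→d15:-→d16:-→d17:-→d18:-→d19:-→d20:-→d21:-→d22:-→d23:-→d24:-→d25:-→d26:-→d27:-→d28:-→d29:-→d30:-→d31:-→d32:H0  best=H0
  ? 96.0.0.192  path d0:-→d1:-→d2:-→d3:H2  best=H2
  ? 5.165.244.151  path d0:-→d1:-→d2:-→d3:-→d4:-→d5:-→d6:-→d7:-→d8:-→d9:-→d10:-→d11:-→d12:-→d13:-→d14:-→d15:-→d16:-→d17:-→d18:-→d19:-→d20:-→d21:-→d22:-→d23:-→d24:-→d25:-→d26:-→d27:-→d28:-→d29:-→d30:-→d31:-→d32:H0  best=H0
  + 17.150.44.224/28 (H0) depth=28
  + 0.0.0.0/0 (H2) depth=0
  ? 96.19.43.106  path d0:H2→d1:-→d2:-→d3:H2  best=H2
  + 17.150.32.0/20 (H3) depth=20
  + 123.0.0.0/8 (H1) depth=8
  ? 96.0.0.6  path d0:H2→d1:-→d2:-→d3:H2  best=H2
  + 5.165.244.151/32 (H3) depth=32
  ? 5.165.244.151  path d0:H2→d1:-→d2:-→d3:-→d4:-→d5:-→d6:-→d7:-→d8:-→d9:-→d10:-→d11:-→d12:-→d13:-→d14:-→d15:-→d16:-→d17:-→d18:-→d19:-→d20:-→d21:-→d22:-→d23:-→d24:-→d25:-→d26:-→d27:-→d28:-→d29:-→d30:-→d31:-→d32:H3  best=H3
  del 5.165.244.151/32 (clear depth 32)
  + 5.160.0.0/12 (H7) depth=12
  + 123.116.213.78/32 (H1) depth=32
  ? 123.116.213.78  path d0:H2→d1:-→d2:-→d3:H2→d4:-→d5:-→d6:-→d7:-→d8:H1→d9:-→d10:-→d11:-→d12:-→d13:-→d14:-→d15:-→d16:-→d17:-→d18:-→d19:-→d20:-→d21:-→d22:-→d23:-→d24:-→d25:-→d26:-→d27:-→d28:-→d29:-→d30:-→d31:-→d32:H1  best=H1
  del 17.150.44.224/28 (clear depth 28)
  del 5.160.0.0/12 (clear depth 12)
  del 0.0.0.0/0 (clear depth 0)
  + 5.160.0.0/12 (H6) depth=12
  + 17.150.44.0/22 (H4) depth=22
  ? 5.160.1.86  path d0:-→d1:-→d2:-→d3:-→d4:-→d5:-→d6:-→d7:-→d8:-→d9:-→d10:-→d11:-→d12:H6→d13:-  best=H6
  + 17.150.44.224/27 (H4) depth=27

== LOOKUPS ==
["H0","H2","H0","H2","H2","H3","H1","H6"]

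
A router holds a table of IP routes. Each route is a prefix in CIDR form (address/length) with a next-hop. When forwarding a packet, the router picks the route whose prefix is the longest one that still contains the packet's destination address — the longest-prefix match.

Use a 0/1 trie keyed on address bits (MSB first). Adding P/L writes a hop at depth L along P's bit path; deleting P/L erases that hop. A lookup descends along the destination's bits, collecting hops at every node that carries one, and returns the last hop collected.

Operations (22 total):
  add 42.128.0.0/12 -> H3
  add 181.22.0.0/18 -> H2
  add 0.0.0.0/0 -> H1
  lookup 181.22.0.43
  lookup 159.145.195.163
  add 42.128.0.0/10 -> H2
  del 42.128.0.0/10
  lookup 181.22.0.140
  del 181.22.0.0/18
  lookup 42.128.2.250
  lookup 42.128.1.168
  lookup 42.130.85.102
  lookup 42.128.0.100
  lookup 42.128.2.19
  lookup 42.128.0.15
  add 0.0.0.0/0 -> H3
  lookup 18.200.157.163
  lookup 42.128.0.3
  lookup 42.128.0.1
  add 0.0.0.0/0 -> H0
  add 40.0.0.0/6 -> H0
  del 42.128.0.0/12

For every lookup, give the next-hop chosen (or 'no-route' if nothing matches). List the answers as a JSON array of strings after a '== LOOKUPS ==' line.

Process each operation:
  + 42.128.0.0/12 (H3) depth=12
  + 181.22.0.0/18 (H2) depth=18
  + 0.0.0.0/0 (H1) depth=0
  Q 181.22.0.43: descend 101101010001011000 ; hops seen [H1,H2] ; pick H2
  Q 159.145.195.163: descend 10 ; hops seen [H1] ; pick H1
  + 42.128.0.0/10 (H2) depth=10
  del 42.128.0.0/10 (clear depth 10)
  Q 181.22.0.140: descend 101101010001011000 ; hops seen [H1,H2] ; pick H2
  del 181.22.0.0/18 (clear depth 18)
  Q 42.128.2.250: descend 001010101000 ; hops seen [H1,H3] ; pick H3
  Q 42.128.1.168: descend 001010101000 ; hops seen [H1,H3] ; pick H3
  Q 42.130.85.102: descend 001010101000 ; hops seen [H1,H3] ; pick H3
  Q 42.128.0.100: descend 001010101000 ; hops seen [H1,H3] ; pick H3
  Q 42.128.2.19: descend 001010101000 ; hops seen [H1,H3] ; pick H3
  Q 42.128.0.15: descend 001010101000 ; hops seen [H1,H3] ; pick H3
  + 0.0.0.0/0 (H3) depth=0
  Q 18.200.157.163: descend 00 ; hops seen [H3] ; pick H3
  Q 42.128.0.3: descend 001010101000 ; hops seen [H3,H3] ; pick H3
  Q 42.128.0.1: descend 001010101000 ; hops seen [H3,H3] ; pick H3
  + 0.0.0.0/0 (H0) depth=0
  + 40.0.0.0/6 (H0) depth=6
  del 42.128.0.0/12 (clear depth 12)

== LOOKUPS ==
["H2","H1","H2","H3","H3","H3","H3","H3","H3","H3","H3","H3"]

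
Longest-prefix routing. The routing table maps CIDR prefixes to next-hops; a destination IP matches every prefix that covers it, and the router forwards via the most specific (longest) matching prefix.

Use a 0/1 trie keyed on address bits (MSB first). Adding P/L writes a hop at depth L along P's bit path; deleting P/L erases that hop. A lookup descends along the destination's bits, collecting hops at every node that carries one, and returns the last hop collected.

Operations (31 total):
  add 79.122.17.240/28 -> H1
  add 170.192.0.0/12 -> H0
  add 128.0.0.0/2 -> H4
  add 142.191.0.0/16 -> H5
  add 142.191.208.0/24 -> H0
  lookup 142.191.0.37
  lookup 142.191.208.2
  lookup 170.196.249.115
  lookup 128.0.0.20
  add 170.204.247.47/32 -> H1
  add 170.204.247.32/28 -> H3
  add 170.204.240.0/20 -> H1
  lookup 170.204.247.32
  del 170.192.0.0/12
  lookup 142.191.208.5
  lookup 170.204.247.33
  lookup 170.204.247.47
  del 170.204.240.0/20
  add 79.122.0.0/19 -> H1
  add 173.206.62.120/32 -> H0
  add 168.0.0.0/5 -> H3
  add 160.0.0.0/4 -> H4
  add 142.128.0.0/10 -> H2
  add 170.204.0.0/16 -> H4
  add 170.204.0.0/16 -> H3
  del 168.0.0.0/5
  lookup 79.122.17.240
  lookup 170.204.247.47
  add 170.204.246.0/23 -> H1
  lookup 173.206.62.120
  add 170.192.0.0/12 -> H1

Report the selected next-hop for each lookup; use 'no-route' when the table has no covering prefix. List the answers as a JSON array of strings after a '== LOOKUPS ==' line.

Process each operation:
  add 79.122.17.240/28 -> H1 at depth 28
  add 170.192.0.0/12 -> H0 at depth 12
  add 128.0.0.0/2 -> H4 at depth 2
  add 142.191.0.0/16 -> H5 at depth 16
  add 142.191.208.0/24 -> H0 at depth 24
  ? 142.191.0.37  path d0:-→d1:-→d2:H4→d3:-→d4:-→d5:-→d6:-→d7:-→d8:-→d9:-→d10:-→d11:-→d12:-→d13:-→d14:-→d15:-→d16:H5  best=H5
  ? 142.191.208.2  path d0:-→d1:-→d2:H4→d3:-→d4:-→d5:-→d6:-→d7:-→d8:-→d9:-→d10:-→d11:-→d12:-→d13:-→d14:-→d15:-→d16:H5→d17:-→d18:-→d19:-→d20:-→d21:-→d22:-→d23:-→d24:H0  best=H0
  ? 170.196.249.115  path d0:-→d1:-→d2:H4→d3:-→d4:-→d5:-→d6:-→d7:-→d8:-→d9:-→d10:-→d11:-→d12:H0  best=H0
  ? 128.0.0.20  path d0:-→d1:-→d2:H4→d3:-→d4:-  best=H4
  add 170.204.247.47/32 -> H1 at depth 32
  add 170.204.247.32/28 -> H3 at depth 28
  add 170.204.240.0/20 -> H1 at depth 20
  ? 170.204.247.32  path d0:-→d1:-→d2:H4→d3:-→d4:-→d5:-→d6:-→d7:-→d8:-→d9:-→d10:-→d11:-→d12:H0→d13:-→d14:-→d15:-→d16:-→d17:-→d18:-→d19:-→d20:H1→d21:-→d22:-→d23:-→d24:-→d25:-→d26:-→d27:-→d28:H3  best=H3
  del 170.192.0.0/12 (clear depth 12)
  ? 142.191.208.5  path d0:-→d1:-→d2:H4→d3:-→d4:-→d5:-→d6:-→d7:-→d8:-→d9:-→d10:-→d11:-→d12:-→d13:-→d14:-→d15:-→d16:H5→d17:-→d18:-→d19:-→d20:-→d21:-→d22:-→d23:-→d24:H0  best=H0
  ? 170.204.247.33  path d0:-→d1:-→d2:H4→d3:-→d4:-→d5:-→d6:-→d7:-→d8:-→d9:-→d10:-→d11:-→d12:-→d13:-→d14:-→d15:-→d16:-→d17:-→d18:-→d19:-→d20:H1→d21:-→d22:-→d23:-→d24:-→d25:-→d26:-→d27:-→d28:H3  best=H3
  ? 170.204.247.47  path d0:-→d1:-→d2:H4→d3:-→d4:-→d5:-→d6:-→d7:-→d8:-→d9:-→d10:-→d11:-→d12:-→d13:-→d14:-→d15:-→d16:-→d17:-→d18:-→d19:-→d20:H1→d21:-→d22:-→d23:-→d24:-→d25:-→d26:-→d27:-→d28:H3→d29:-→d30:-→d31:-→d32:H1  best=H1
  del 170.204.240.0/20 (clear depth 20)
  add 79.122.0.0/19 -> H1 at depth 19
  add 173.206.62.120/32 -> H0 at depth 32
  add 168.0.0.0/5 -> H3 at depth 5
  add 160.0.0.0/4 -> H4 at depth 4
  add 142.128.0.0/10 -> H2 at depth 10
  add 170.204.0.0/16 -> H4 at depth 16
  add 170.204.0.0/16 -> H3 at depth 16
  del 168.0.0.0/5 (clear depth 5)
  ? 79.122.17.240  path d0:-→d1:-→d2:-→d3:-→d4:-→d5:-→d6:-→d7:-→d8:-→d9:-→d10:-→d11:-→d12:-→d13:-→d14:-→d15:-→d16:-→d17:-→d18:-→d19:H1→d20:-→d21:-→d22:-→d23:-→d24:-→d25:-→d26:-→d27:-→d28:H1  best=H1
  ? 170.204.247.47  path d0:-→d1:-→d2:H4→d3:-→d4:H4→d5:-→d6:-→d7:-→d8:-→d9:-→d10:-→d11:-→d12:-→d13:-→d14:-→d15:-→d16:H3→d17:-→d18:-→d19:-→d20:-→d21:-→d22:-→d23:-→d24:-→d25:-→d26:-→d27:-→d28:H3→d29:-→d30:-→d31:-→d32:H1  best=H1
  add 170.204.246.0/23 -> H1 at depth 23
  ? 173.206.62.120  path d0:-→d1:-→d2:H4→d3:-→d4:H4→d5:-→d6:-→d7:-→d8:-→d9:-→d10:-→d11:-→d12:-→d13:-→d14:-→d15:-→d16:-→d17:-→d18:-→d19:-→d20:-→d21:-→d22:-→d23:-→d24:-→d25:-→d26:-→d27:-→d28:-→d29:-→d30:-→d31:-→d32:H0  best=H0
  add 170.192.0.0/12 -> H1 at depth 12

== LOOKUPS ==
["H5","H0","H0","H4","H3","H0","H3","H1","H1","H1","H0"]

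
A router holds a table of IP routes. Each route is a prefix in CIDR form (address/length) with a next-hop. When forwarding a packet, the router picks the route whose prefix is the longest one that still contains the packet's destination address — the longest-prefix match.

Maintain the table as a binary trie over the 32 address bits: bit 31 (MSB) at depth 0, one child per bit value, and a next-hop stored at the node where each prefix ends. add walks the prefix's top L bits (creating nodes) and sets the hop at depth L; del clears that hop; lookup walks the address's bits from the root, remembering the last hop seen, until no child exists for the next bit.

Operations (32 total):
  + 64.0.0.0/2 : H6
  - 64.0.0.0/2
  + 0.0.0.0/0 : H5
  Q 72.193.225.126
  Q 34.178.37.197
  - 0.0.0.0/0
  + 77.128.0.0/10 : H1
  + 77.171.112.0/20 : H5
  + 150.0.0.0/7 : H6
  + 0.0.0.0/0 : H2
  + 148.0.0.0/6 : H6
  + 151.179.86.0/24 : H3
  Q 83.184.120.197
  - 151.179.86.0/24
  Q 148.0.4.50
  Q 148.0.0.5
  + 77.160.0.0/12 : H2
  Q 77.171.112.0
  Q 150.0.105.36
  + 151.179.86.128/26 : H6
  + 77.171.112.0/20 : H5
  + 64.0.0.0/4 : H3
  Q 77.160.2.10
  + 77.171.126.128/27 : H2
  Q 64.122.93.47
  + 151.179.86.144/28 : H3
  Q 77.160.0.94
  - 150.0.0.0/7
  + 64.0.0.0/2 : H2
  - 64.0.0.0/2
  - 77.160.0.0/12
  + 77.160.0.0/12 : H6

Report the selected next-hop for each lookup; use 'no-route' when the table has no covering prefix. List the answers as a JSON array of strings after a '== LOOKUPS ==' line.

Process each operation:
  + 64.0.0.0/2 (H6) depth=2
  - 64.0.0.0/2 clear@2
  + 0.0.0.0/0 (H5) depth=0
  ? 72.193.225.126  path d0:H5→d1:-→d2:-  best=H5
  ? 34.178.37.197  path d0:H5→d1:-  best=H5
  - 0.0.0.0/0 clear@0
  + 77.128.0.0/10 (H1) depth=10
  + 77.171.112.0/20 (H5) depth=20
  + 150.0.0.0/7 (H6) depth=7
  + 0.0.0.0/0 (H2) depth=0
  + 148.0.0.0/6 (H6) depth=6
  + 151.179.86.0/24 (H3) depth=24
  ? 83.184.120.197  path d0:H2→d1:-→d2:-→d3:-  best=H2
  - 151.179.86.0/24 clear@24
  ? 148.0.4.50  path d0:H2→d1:-→d2:-→d3:-→d4:-→d5:-→d6:H6  best=H6
  ? 148.0.0.5  path d0:H2→d1:-→d2:-→d3:-→d4:-→d5:-→d6:H6  best=H6
  + 77.160.0.0/12 (H2) depth=12
  ? 77.171.112.0  path d0:H2→d1:-→d2:-→d3:-→d4:-→d5:-→d6:-→d7:-→d8:-→d9:-→d10:H1→d11:-→d12:H2→d13:-→d14:-→d15:-→d16:-→d17:-→d18:-→d19:-→d20:H5  best=H5
  ? 150.0.105.36  path d0:H2→d1:-→d2:-→d3:-→d4:-→d5:-→d6:H6→d7:H6  best=H6
  + 151.179.86.128/26 (H6) depth=26
  + 77.171.112.0/20 (H5) depth=20
  + 64.0.0.0/4 (H3) depth=4
  ? 77.160.2.10  path d0:H2→d1:-→d2:-→d3:-→d4:H3→d5:-→d6:-→d7:-→d8:-→d9:-→d10:H1→d11:-→d12:H2  best=H2
  + 77.171.126.128/27 (H2) depth=27
  ? 64.122.93.47  path d0:H2→d1:-→d2:-→d3:-→d4:H3  best=H3
  + 151.179.86.144/28 (H3) depth=28
  ? 77.160.0.94  path d0:H2→d1:-→d2:-→d3:-→d4:H3→d5:-→d6:-→d7:-→d8:-→d9:-→d10:H1→d11:-→d12:H2  best=H2
  - 150.0.0.0/7 clear@7
  + 64.0.0.0/2 (H2) depth=2
  - 64.0.0.0/2 clear@2
  - 77.160.0.0/12 clear@12
  + 77.160.0.0/12 (H6) depth=12

== LOOKUPS ==
["H5","H5","H2","H6","H6","H5","H6","H2","H3","H2"]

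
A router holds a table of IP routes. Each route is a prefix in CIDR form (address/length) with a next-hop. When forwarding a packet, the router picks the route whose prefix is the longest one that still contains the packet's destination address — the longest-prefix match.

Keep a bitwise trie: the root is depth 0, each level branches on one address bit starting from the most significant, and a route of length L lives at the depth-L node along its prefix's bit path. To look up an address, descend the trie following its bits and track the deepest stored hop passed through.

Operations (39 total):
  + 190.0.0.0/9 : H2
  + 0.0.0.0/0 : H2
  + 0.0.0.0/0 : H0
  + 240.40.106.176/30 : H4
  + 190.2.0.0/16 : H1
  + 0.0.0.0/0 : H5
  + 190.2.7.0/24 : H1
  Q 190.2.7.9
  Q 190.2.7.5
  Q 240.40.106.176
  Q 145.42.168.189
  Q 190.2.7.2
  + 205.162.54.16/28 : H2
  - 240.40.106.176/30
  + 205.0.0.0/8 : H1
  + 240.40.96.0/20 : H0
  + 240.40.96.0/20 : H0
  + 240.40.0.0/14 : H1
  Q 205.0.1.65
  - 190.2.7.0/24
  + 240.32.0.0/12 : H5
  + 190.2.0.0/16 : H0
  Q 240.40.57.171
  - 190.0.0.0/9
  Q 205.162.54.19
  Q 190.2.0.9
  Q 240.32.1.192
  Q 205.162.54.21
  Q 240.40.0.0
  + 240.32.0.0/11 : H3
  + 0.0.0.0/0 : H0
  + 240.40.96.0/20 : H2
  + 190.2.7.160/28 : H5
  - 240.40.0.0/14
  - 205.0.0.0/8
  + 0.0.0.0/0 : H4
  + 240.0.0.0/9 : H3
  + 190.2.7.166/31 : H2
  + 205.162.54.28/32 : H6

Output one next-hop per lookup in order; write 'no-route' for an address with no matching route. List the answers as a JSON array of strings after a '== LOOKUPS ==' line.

Trace:
  + 190.0.0.0/9 (H2) depth=9
  + 0.0.0.0/0 (H2) depth=0
  + 0.0.0.0/0 (H0) depth=0
  + 240.40.106.176/30 (H4) depth=30
  + 190.2.0.0/16 (H1) depth=16
  + 0.0.0.0/0 (H5) depth=0
  + 190.2.7.0/24 (H1) depth=24
  lookup 190.2.7.9: bits 101111100000001000000111 walk d0:H5→d1:-→d2:-→d3:-→d4:-→d5:-→d6:-→d7:-→d8:-→d9:H2→d10:-→d11:-→d12:-→d13:-→d14:-→d15:-→d16:H1→d17:-→d18:-→d19:-→d20:-→d21:-→d22:-→d23:-→d24:H1 -> H1
  lookup 190.2.7.5: bits 101111100000001000000111 walk d0:H5→d1:-→d2:-→d3:-→d4:-→d5:-→d6:-→d7:-→d8:-→d9:H2→d10:-→d11:-→d12:-→d13:-→d14:-→d15:-→d16:H1→d17:-→d18:-→d19:-→d20:-→d21:-→d22:-→d23:-→d24:H1 -> H1
  lookup 240.40.106.176: bits 111100000010100001101010101100 walk d0:H5→d1:-→d2:-→d3:-→d4:-→d5:-→d6:-→d7:-→d8:-→d9:-→d10:-→d11:-→d12:-→d13:-→d14:-→d15:-→d16:-→d17:-→d18:-→d19:-→d20:-→d21:-→d22:-→d23:-→d24:-→d25:-→d26:-→d27:-→d28:-→d29:-→d30:H4 -> H4
  lookup 145.42.168.189: bits 10 walk d0:H5→d1:-→d2:- -> H5
  lookup 190.2.7.2: bits 101111100000001000000111 walk d0:H5→d1:-→d2:-→d3:-→d4:-→d5:-→d6:-→d7:-→d8:-→d9:H2→d10:-→d11:-→d12:-→d13:-→d14:-→d15:-→d16:H1→d17:-→d18:-→d19:-→d20:-→d21:-→d22:-→d23:-→d24:H1 -> H1
  + 205.162.54.16/28 (H2) depth=28
  del 240.40.106.176/30 (clear depth 30)
  + 205.0.0.0/8 (H1) depth=8
  + 240.40.96.0/20 (H0) depth=20
  + 240.40.96.0/20 (H0) depth=20
  + 240.40.0.0/14 (H1) depth=14
  lookup 205.0.1.65: bits 11001101 walk d0:H5→d1:-→d2:-→d3:-→d4:-→d5:-→d6:-→d7:-→d8:H1 -> H1
  del 190.2.7.0/24 (clear depth 24)
  + 240.32.0.0/12 (H5) depth=12
  + 190.2.0.0/16 (H0) depth=16
  lookup 240.40.57.171: bits 11110000001010000 walk d0:H5→d1:-→d2:-→d3:-→d4:-→d5:-→d6:-→d7:-→d8:-→d9:-→d10:-→d11:-→d12:H5→d13:-→d14:H1→d15:-→d16:-→d17:- -> H1
  del 190.0.0.0/9 (clear depth 9)
  lookup 205.162.54.19: bits 1100110110100010001101100001 walk d0:H5→d1:-→d2:-→d3:-→d4:-→d5:-→d6:-→d7:-→d8:H1→d9:-→d10:-→d11:-→d12:-→d13:-→d14:-→d15:-→d16:-→d17:-→d18:-→d19:-→d20:-→d21:-→d22:-→d23:-→d24:-→d25:-→d26:-→d27:-→d28:H2 -> H2
  lookup 190.2.0.9: bits 101111100000001000000 walk d0:H5→d1:-→d2:-→d3:-→d4:-→d5:-→d6:-→d7:-→d8:-→d9:-→d10:-→d11:-→d12:-→d13:-→d14:-→d15:-→d16:H0→d17:-→d18:-→d19:-→d20:-→d21:- -> H0
  lookup 240.32.1.192: bits 111100000010 walk d0:H5→d1:-→d2:-→d3:-→d4:-→d5:-→d6:-→d7:-→d8:-→d9:-→d10:-→d11:-→d12:H5 -> H5
  lookup 205.162.54.21: bits 1100110110100010001101100001 walk d0:H5→d1:-→d2:-→d3:-→d4:-→d5:-→d6:-→d7:-→d8:H1→d9:-→d10:-→d11:-→d12:-→d13:-→d14:-→d15:-→d16:-→d17:-→d18:-→d19:-→d20:-→d21:-→d22:-→d23:-→d24:-→d25:-→d26:-→d27:-→d28:H2 -> H2
  lookup 240.40.0.0: bits 11110000001010000 walk d0:H5→d1:-→d2:-→d3:-→d4:-→d5:-→d6:-→d7:-→d8:-→d9:-→d10:-→d11:-→d12:H5→d13:-→d14:H1→d15:-→d16:-→d17:- -> H1
  + 240.32.0.0/11 (H3) depth=11
  + 0.0.0.0/0 (H0) depth=0
  + 240.40.96.0/20 (H2) depth=20
  + 190.2.7.160/28 (H5) depth=28
  del 240.40.0.0/14 (clear depth 14)
  del 205.0.0.0/8 (clear depth 8)
  + 0.0.0.0/0 (H4) depth=0
  + 240.0.0.0/9 (H3) depth=9
  + 190.2.7.166/31 (H2) depth=31
  + 205.162.54.28/32 (H6) depth=32

== LOOKUPS ==
["H1","H1","H4","H5","H1","H1","H1","H2","H0","H5","H2","H1"]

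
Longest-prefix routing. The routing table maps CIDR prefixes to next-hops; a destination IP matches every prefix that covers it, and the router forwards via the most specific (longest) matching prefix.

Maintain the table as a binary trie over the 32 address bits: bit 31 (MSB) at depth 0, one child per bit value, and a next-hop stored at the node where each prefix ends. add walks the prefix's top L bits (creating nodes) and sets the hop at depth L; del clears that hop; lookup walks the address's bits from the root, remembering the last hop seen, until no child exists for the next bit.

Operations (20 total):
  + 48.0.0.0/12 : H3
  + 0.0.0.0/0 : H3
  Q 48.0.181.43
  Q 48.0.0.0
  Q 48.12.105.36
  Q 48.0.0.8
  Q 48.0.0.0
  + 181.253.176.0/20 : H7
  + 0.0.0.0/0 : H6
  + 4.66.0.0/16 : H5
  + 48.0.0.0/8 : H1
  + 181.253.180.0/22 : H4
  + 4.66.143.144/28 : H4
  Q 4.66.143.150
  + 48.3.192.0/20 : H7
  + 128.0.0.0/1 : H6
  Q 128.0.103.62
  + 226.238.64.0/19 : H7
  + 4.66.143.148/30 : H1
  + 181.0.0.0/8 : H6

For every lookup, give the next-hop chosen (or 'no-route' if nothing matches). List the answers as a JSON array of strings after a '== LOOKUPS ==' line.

Apply in order:
  add 48.0.0.0/12 -> H3 at depth 12
  add 0.0.0.0/0 -> H3 at depth 0
  Q 48.0.181.43: descend 001100000000 ; hops seen [H3,H3] ; pick H3
  Q 48.0.0.0: descend 001100000000 ; hops seen [H3,H3] ; pick H3
  Q 48.12.105.36: descend 001100000000 ; hops seen [H3,H3] ; pick H3
  Q 48.0.0.8: descend 001100000000 ; hops seen [H3,H3] ; pick H3
  Q 48.0.0.0: descend 001100000000 ; hops seen [H3,H3] ; pick H3
  add 181.253.176.0/20 -> H7 at depth 20
  add 0.0.0.0/0 -> H6 at depth 0
  add 4.66.0.0/16 -> H5 at depth 16
  add 48.0.0.0/8 -> H1 at depth 8
  add 181.253.180.0/22 -> H4 at depth 22
  add 4.66.143.144/28 -> H4 at depth 28
  Q 4.66.143.150: descend 0000010001000010100011111001 ; hops seen [H6,H5,H4] ; pick H4
  add 48.3.192.0/20 -> H7 at depth 20
  add 128.0.0.0/1 -> H6 at depth 1
  Q 128.0.103.62: descend 10 ; hops seen [H6,H6] ; pick H6
  add 226.238.64.0/19 -> H7 at depth 19
  add 4.66.143.148/30 -> H1 at depth 30
  add 181.0.0.0/8 -> H6 at depth 8

== LOOKUPS ==
["H3","H3","H3","H3","H3","H4","H6"]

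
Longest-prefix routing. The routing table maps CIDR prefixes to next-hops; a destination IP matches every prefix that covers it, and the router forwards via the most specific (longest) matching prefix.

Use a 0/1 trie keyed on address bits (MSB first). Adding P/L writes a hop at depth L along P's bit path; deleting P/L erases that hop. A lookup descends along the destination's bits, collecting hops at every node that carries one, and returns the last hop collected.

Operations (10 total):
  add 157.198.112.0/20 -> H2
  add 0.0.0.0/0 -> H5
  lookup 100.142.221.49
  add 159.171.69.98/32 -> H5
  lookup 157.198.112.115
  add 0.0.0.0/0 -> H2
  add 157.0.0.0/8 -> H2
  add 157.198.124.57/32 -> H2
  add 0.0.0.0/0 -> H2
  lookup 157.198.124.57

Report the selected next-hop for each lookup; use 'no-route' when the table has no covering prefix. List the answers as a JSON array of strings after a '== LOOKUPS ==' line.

Process each operation:
  add 157.198.112.0/20 -> H2 at depth 20
  add 0.0.0.0/0 -> H5 at depth 0
  lookup 100.142.221.49: bits ε walk d0:H5 -> H5
  add 159.171.69.98/32 -> H5 at depth 32
  lookup 157.198.112.115: bits 10011101110001100111 walk d0:H5→d1:-→d2:-→d3:-→d4:-→d5:-→d6:-→d7:-→d8:-→d9:-→d10:-→d11:-→d12:-→d13:-→d14:-→d15:-→d16:-→d17:-→d18:-→d19:-→d20:H2 -> H2
  add 0.0.0.0/0 -> H2 at depth 0
  add 157.0.0.0/8 -> H2 at depth 8
  add 157.198.124.57/32 -> H2 at depth 32
  add 0.0.0.0/0 -> H2 at depth 0
  lookup 157.198.124.57: bits 10011101110001100111110000111001 walk d0:H2→d1:-→d2:-→d3:-→d4:-→d5:-→d6:-→d7:-→d8:H2→d9:-→d10:-→d11:-→d12:-→d13:-→d14:-→d15:-→d16:-→d17:-→d18:-→d19:-→d20:H2→d21:-→d22:-→d23:-→d24:-→d25:-→d26:-→d27:-→d28:-→d29:-→d30:-→d31:-→d32:H2 -> H2

== LOOKUPS ==
["H5","H2","H2"]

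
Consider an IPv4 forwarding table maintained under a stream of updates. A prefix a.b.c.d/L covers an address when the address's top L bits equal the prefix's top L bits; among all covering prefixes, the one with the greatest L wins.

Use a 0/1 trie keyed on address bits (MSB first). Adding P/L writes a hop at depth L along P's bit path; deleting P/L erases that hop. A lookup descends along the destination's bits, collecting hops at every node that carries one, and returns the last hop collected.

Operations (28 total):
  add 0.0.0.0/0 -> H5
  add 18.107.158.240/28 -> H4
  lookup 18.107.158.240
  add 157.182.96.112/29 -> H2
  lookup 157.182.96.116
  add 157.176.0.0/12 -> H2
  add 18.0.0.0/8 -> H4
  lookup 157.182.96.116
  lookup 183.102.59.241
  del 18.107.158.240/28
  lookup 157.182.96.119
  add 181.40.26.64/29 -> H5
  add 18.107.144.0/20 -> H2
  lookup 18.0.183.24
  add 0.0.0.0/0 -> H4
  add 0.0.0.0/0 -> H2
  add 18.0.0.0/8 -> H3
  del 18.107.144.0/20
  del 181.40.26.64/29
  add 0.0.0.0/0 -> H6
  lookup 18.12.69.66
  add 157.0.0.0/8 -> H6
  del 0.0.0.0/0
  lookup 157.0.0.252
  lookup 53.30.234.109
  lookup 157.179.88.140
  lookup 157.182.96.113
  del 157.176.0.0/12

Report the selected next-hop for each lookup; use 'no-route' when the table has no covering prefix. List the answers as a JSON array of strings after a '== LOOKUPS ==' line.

Apply in order:
  add 0.0.0.0/0 -> H5 at depth 0
  add 18.107.158.240/28 -> H4 at depth 28
  lookup 18.107.158.240: bits 0001001001101011100111101111 walk d0:H5→d1:-→d2:-→d3:-→d4:-→d5:-→d6:-→d7:-→d8:-→d9:-→d10:-→d11:-→d12:-→d13:-→d14:-→d15:-→d16:-→d17:-→d18:-→d19:-→d20:-→d21:-→d22:-→d23:-→d24:-→d25:-→d26:-→d27:-→d28:H4 -> H4
  add 157.182.96.112/29 -> H2 at depth 29
  lookup 157.182.96.116: bits 10011101101101100110000001110 walk d0:H5→d1:-→d2:-→d3:-→d4:-→d5:-→d6:-→d7:-→d8:-→d9:-→d10:-→d11:-→d12:-→d13:-→d14:-→d15:-→d16:-→d17:-→d18:-→d19:-→d20:-→d21:-→d22:-→d23:-→d24:-→d25:-→d26:-→d27:-→d28:-→d29:H2 -> H2
  add 157.176.0.0/12 -> H2 at depth 12
  add 18.0.0.0/8 -> H4 at depth 8
  lookup 157.182.96.116: bits 10011101101101100110000001110 walk d0:H5→d1:-→d2:-→d3:-→d4:-→d5:-→d6:-→d7:-→d8:-→d9:-→d10:-→d11:-→d12:H2→d13:-→d14:-→d15:-→d16:-→d17:-→d18:-→d19:-→d20:-→d21:-→d22:-→d23:-→d24:-→d25:-→d26:-→d27:-→d28:-→d29:H2 -> H2
  lookup 183.102.59.241: bits 10 walk d0:H5→d1:-→d2:- -> H5
  del 18.107.158.240/28 (clear depth 28)
  lookup 157.182.96.119: bits 10011101101101100110000001110 walk d0:H5→d1:-→d2:-→d3:-→d4:-→d5:-→d6:-→d7:-→d8:-→d9:-→d10:-→d11:-→d12:H2→d13:-→d14:-→d15:-→d16:-→d17:-→d18:-→d19:-→d20:-→d21:-→d22:-→d23:-→d24:-→d25:-→d26:-→d27:-→d28:-→d29:H2 -> H2
  add 181.40.26.64/29 -> H5 at depth 29
  add 18.107.144.0/20 -> H2 at depth 20
  lookup 18.0.183.24: bits 000100100 walk d0:H5→d1:-→d2:-→d3:-→d4:-→d5:-→d6:-→d7:-→d8:H4→d9:- -> H4
  add 0.0.0.0/0 -> H4 at depth 0
  add 0.0.0.0/0 -> H2 at depth 0
  add 18.0.0.0/8 -> H3 at depth 8
  del 18.107.144.0/20 (clear depth 20)
  del 181.40.26.64/29 (clear depth 29)
  add 0.0.0.0/0 -> H6 at depth 0
  lookup 18.12.69.66: bits 000100100 walk d0:H6→d1:-→d2:-→d3:-→d4:-→d5:-→d6:-→d7:-→d8:H3→d9:- -> H3
  add 157.0.0.0/8 -> H6 at depth 8
  del 0.0.0.0/0 (clear depth 0)
  lookup 157.0.0.252: bits 10011101 walk d0:-→d1:-→d2:-→d3:-→d4:-→d5:-→d6:-→d7:-→d8:H6 -> H6
  lookup 53.30.234.109: bits 00 walk d0:-→d1:-→d2:- -> no-route
  lookup 157.179.88.140: bits 1001110110110 walk d0:-→d1:-→d2:-→d3:-→d4:-→d5:-→d6:-→d7:-→d8:H6→d9:-→d10:-→d11:-→d12:H2→d13:- -> H2
  lookup 157.182.96.113: bits 10011101101101100110000001110 walk d0:-→d1:-→d2:-→d3:-→d4:-→d5:-→d6:-→d7:-→d8:H6→d9:-→d10:-→d11:-→d12:H2→d13:-→d14:-→d15:-→d16:-→d17:-→d18:-→d19:-→d20:-→d21:-→d22:-→d23:-→d24:-→d25:-→d26:-→d27:-→d28:-→d29:H2 -> H2
  del 157.176.0.0/12 (clear depth 12)

== LOOKUPS ==
["H4","H2","H2","H5","H2","H4","H3","H6","no-route","H2","H2"]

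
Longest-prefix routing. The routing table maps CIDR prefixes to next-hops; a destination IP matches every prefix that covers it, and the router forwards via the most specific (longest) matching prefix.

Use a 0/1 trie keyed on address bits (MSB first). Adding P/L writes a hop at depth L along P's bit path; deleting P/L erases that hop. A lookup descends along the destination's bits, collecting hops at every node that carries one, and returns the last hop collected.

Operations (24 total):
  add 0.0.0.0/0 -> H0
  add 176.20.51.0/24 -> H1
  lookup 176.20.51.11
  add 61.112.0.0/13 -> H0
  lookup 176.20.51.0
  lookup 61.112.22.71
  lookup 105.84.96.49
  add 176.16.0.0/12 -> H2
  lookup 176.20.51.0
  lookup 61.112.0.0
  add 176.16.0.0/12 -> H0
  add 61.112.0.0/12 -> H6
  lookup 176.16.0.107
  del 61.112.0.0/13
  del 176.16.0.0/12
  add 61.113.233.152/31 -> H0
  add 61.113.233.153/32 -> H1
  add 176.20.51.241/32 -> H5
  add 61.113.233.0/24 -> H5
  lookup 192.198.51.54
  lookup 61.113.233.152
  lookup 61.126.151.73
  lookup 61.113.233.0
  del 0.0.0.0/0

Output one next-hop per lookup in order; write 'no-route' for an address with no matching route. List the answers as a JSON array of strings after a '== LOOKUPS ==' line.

Apply in order:
  + 0.0.0.0/0 (H0) depth=0
  + 176.20.51.0/24 (H1) depth=24
  Q 176.20.51.11: descend 101100000001010000110011 ; hops seen [H0,H1] ; pick H1
  + 61.112.0.0/13 (H0) depth=13
  Q 176.20.51.0: descend 101100000001010000110011 ; hops seen [H0,H1] ; pick H1
  Q 61.112.22.71: descend 0011110101110 ; hops seen [H0,H0] ; pick H0
  Q 105.84.96.49: descend 0 ; hops seen [H0] ; pick H0
  + 176.16.0.0/12 (H2) depth=12
  Q 176.20.51.0: descend 101100000001010000110011 ; hops seen [H0,H2,H1] ; pick H1
  Q 61.112.0.0: descend 0011110101110 ; hops seen [H0,H0] ; pick H0
  + 176.16.0.0/12 (H0) depth=12
  + 61.112.0.0/12 (H6) depth=12
  Q 176.16.0.107: descend 1011000000010 ; hops seen [H0,H0] ; pick H0
  del 61.112.0.0/13 (clear depth 13)
  del 176.16.0.0/12 (clear depth 12)
  + 61.113.233.152/31 (H0) depth=31
  + 61.113.233.153/32 (H1) depth=32
  + 176.20.51.241/32 (H5) depth=32
  + 61.113.233.0/24 (H5) depth=24
  Q 192.198.51.54: descend 1 ; hops seen [H0] ; pick H0
  Q 61.113.233.152: descend 0011110101110001111010011001100 ; hops seen [H0,H6,H5,H0] ; pick H0
  Q 61.126.151.73: descend 001111010111 ; hops seen [H0,H6] ; pick H6
  Q 61.113.233.0: descend 001111010111000111101001 ; hops seen [H0,H6,H5] ; pick H5
  del 0.0.0.0/0 (clear depth 0)

== LOOKUPS ==
["H1","H1","H0","H0","H1","H0","H0","H0","H0","H6","H5"]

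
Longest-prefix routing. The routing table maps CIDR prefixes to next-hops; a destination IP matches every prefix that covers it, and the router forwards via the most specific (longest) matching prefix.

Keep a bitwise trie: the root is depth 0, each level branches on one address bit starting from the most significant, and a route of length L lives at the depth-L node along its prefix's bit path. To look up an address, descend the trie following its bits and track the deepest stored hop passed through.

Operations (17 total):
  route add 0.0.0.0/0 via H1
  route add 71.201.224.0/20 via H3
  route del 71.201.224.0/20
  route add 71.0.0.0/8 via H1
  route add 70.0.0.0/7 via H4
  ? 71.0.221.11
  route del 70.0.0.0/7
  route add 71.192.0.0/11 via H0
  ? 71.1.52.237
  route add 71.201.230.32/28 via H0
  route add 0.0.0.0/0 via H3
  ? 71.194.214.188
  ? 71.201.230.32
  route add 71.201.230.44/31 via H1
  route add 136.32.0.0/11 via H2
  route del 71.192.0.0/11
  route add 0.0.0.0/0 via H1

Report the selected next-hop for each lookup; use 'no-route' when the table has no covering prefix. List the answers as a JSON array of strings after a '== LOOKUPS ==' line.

Process each operation:
  add 0.0.0.0/0 -> H1 at depth 0
  add 71.201.224.0/20 -> H3 at depth 20
  - 71.201.224.0/20 clear@20
  add 71.0.0.0/8 -> H1 at depth 8
  add 70.0.0.0/7 -> H4 at depth 7
  lookup 71.0.221.11: bits 01000111 walk d0:H1→d1:-→d2:-→d3:-→d4:-→d5:-→d6:-→d7:H4→d8:H1 -> H1
  - 70.0.0.0/7 clear@7
  add 71.192.0.0/11 -> H0 at depth 11
  lookup 71.1.52.237: bits 01000111 walk d0:H1→d1:-→d2:-→d3:-→d4:-→d5:-→d6:-→d7:-→d8:H1 -> H1
  add 71.201.230.32/28 -> H0 at depth 28
  add 0.0.0.0/0 -> H3 at depth 0
  lookup 71.194.214.188: bits 010001111100 walk d0:H3→d1:-→d2:-→d3:-→d4:-→d5:-→d6:-→d7:-→d8:H1→d9:-→d10:-→d11:H0→d12:- -> H0
  lookup 71.201.230.32: bits 0100011111001001111001100010 walk d0:H3→d1:-→d2:-→d3:-→d4:-→d5:-→d6:-→d7:-→d8:H1→d9:-→d10:-→d11:H0→d12:-→d13:-→d14:-→d15:-→d16:-→d17:-→d18:-→d19:-→d20:-→d21:-→d22:-→d23:-→d24:-→d25:-→d26:-→d27:-→d28:H0 -> H0
  add 71.201.230.44/31 -> H1 at depth 31
  add 136.32.0.0/11 -> H2 at depth 11
  - 71.192.0.0/11 clear@11
  add 0.0.0.0/0 -> H1 at depth 0

== LOOKUPS ==
["H1","H1","H0","H0"]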